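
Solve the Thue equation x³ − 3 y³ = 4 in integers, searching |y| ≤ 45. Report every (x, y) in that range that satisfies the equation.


The equation is x³ - 3y³ = 4. For fixed y, x³ = 3·y³ + 4, so a solution requires the RHS to be a perfect cube.
Strategy: iterate y from -45 to 45, compute RHS = 3·y³ + 4, and check whether it is a (positive or negative) perfect cube.
Check small values of y:
  y = 0: RHS = 4 is not a perfect cube.
  y = 1: RHS = 7 is not a perfect cube.
  y = -1: RHS = 1 = (1)³ ⇒ x = 1 works.
  y = 2: RHS = 28 is not a perfect cube.
  y = -2: RHS = -20 is not a perfect cube.
  y = 3: RHS = 85 is not a perfect cube.
  y = -3: RHS = -77 is not a perfect cube.
Continuing the search up to |y| = 45 finds no further solutions beyond those listed.
Collected solutions: (1, -1).

Solutions (with |y| ≤ 45): (1, -1).


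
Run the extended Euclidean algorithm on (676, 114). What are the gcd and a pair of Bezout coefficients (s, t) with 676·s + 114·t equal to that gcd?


Euclidean algorithm on (676, 114) — divide until remainder is 0:
  676 = 5 · 114 + 106
  114 = 1 · 106 + 8
  106 = 13 · 8 + 2
  8 = 4 · 2 + 0
gcd(676, 114) = 2.
Track Bezout coefficients alongside the remainders: start with r₀ = 676 = a·1 + b·0 (s = 1, t = 0) and r₁ = 114 = a·0 + b·1 (s = 0, t = 1); each new remainder r_{k+1} = r_{k-1} − q_k·r_k inherits s_{k+1} = s_{k-1} − q_k·s_k, t_{k+1} = t_{k-1} − q_k·t_k, so r_k = a·s_k + b·t_k at every step:
  q = 5: r = 106, s = 1 − 5·0 = 1, t = 0 − 5·1 = -5  (check: 676·1 + 114·(-5) = 106)
  q = 1: r = 8, s = 0 − 1·1 = -1, t = 1 − 1·(-5) = 6  (check: 676·(-1) + 114·6 = 8)
  q = 13: r = 2, s = 1 − 13·(-1) = 14, t = -5 − 13·6 = -83  (check: 676·14 + 114·(-83) = 2)
The row with r = 2 (the gcd) gives the Bezout coefficients s = 14, t = -83.
Result: 676 · (14) + 114 · (-83) = 2.

gcd(676, 114) = 2; s = 14, t = -83 (check: 676·14 + 114·(-83) = 2).


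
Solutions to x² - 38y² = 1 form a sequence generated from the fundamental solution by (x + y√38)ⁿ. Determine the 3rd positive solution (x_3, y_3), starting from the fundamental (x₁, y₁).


Step 1: Find the fundamental solution (x₁, y₁) of x² - 38y² = 1.
  Expand √38 as a continued fraction. a₀ = ⌊√38⌋ = 6; iterate m_{k+1} = d_k·a_k − m_k, d_{k+1} = (38 − m_{k+1}²)/d_k, a_{k+1} = ⌊(a₀ + m_{k+1})/d_{k+1}⌋ (starting m₀ = 0, d₀ = 1), with convergents p_k = a_k·p_{k-1} + p_{k-2}, q_k = a_k·q_{k-1} + q_{k-2} (p₋₁ = 1, q₋₁ = 0):
  k = 0: a₀ = 6; p₀/q₀ = 6/1; p₀² − 38·q₀² = 36 − 38 = -2.
  k = 1: m = 6, d = 2, a = ⌊(6 + 6)/2⌋ = 6; p/q = (6·6 + 1)/(6·1 + 0) = 37/6; p² − 38·q² = 1369 − 1368 = 1.
  The first convergent with p² − 38·q² = 1 gives the fundamental solution (x₁, y₁) = (37, 6).
Step 2: Apply the recurrence (x_{n+1}, y_{n+1}) = (x₁x_n + 38y₁y_n, x₁y_n + y₁x_n) repeatedly.
  From (x_1, y_1) = (37, 6): x_2 = 37·37 + 38·6·6 = 2737; y_2 = 37·6 + 6·37 = 444.
  From (x_2, y_2) = (2737, 444): x_3 = 37·2737 + 38·6·444 = 202501; y_3 = 37·444 + 6·2737 = 32850.
Step 3: Verify x_3² - 38·y_3² = 41006655001 - 41006655000 = 1 (should be 1). ✓

(x_1, y_1) = (37, 6); (x_3, y_3) = (202501, 32850).


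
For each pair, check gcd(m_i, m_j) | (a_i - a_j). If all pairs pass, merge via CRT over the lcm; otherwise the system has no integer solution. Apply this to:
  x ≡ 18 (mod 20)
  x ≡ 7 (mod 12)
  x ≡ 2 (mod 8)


Moduli 20, 12, 8 are not pairwise coprime, so CRT works modulo lcm(m_i) when all pairwise compatibility conditions hold.
Pairwise compatibility: gcd(m_i, m_j) must divide a_i - a_j for every pair.
Merge one congruence at a time:
  Start: x ≡ 18 (mod 20).
  Combine with x ≡ 7 (mod 12): gcd(20, 12) = 4, and 7 - 18 = -11 is NOT divisible by 4.
    ⇒ system is inconsistent (no integer solution).

No solution (the system is inconsistent).


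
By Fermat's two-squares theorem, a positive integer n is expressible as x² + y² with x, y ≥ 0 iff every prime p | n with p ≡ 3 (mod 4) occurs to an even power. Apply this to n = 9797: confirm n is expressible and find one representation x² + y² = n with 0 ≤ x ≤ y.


Step 1: Factor n = 9797 = 97 · 101.
Step 2: Check the mod-4 condition on each prime factor: 97 ≡ 1 (mod 4), exponent 1; 101 ≡ 1 (mod 4), exponent 1.
All primes ≡ 3 (mod 4) appear to even exponent (or don't appear), so by the two-squares theorem n IS expressible as a sum of two squares.
Step 3: Build a representation. Here n = 97 · 101 is a product of primes ≡ 1 (mod 4). Each prime p ≡ 1 (mod 4) is itself a sum of two squares; find a² by testing p − a² for a perfect square:
  97: 97 − 1² = 96, 97 − 2² = 93, 97 − 3² = 88, 97 − 4² = 81 = 9² ⇒ 97 = 4² + 9².
  101: 101 − 1² = 100 = 10² ⇒ 101 = 1² + 10².
  Combine using the Brahmagupta–Fibonacci identity (a² + b²)(c² + d²) = (ac − bd)² + (ad + bc)² = (ac + bd)² + (ad − bc)²:
  97 · 101 = 9797: from (4² + 9²)(1² + 10²), take (4·1 − 9·10, 4·10 + 9·1) = (4 − 90, 40 + 9) = (-86, 49); dropping signs (only squares matter) gives (86, 49); check 86² + 49² = 7396 + 2401 = 9797 ✓.
Step 4: Order so x ≤ y and verify: 49² + 86² = 2401 + 7396 = 9797 = n. ✓

n = 9797 = 49² + 86² (one valid representation with x ≤ y).


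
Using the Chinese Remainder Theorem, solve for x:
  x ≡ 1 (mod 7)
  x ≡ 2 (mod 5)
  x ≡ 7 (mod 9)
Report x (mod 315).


Moduli 7, 5, 9 are pairwise coprime; by CRT there is a unique solution modulo M = 7 · 5 · 9 = 315.
Solve pairwise, accumulating the modulus:
  Start with x ≡ 1 (mod 7).
  Combine with x ≡ 2 (mod 5): since gcd(7, 5) = 1, we get a unique residue mod 35.
    Write x = 1 + 7·t and substitute into x ≡ 2 (mod 5): 7·t ≡ 2 − 1 = 1 (mod 5).
    Reduce coefficients mod 5: 2·t ≡ 1 (mod 5).
    The inverse of 2 mod 5 is 3 (since 2·3 = 6 = 1·5 + 1), so t ≡ 3·1 = 3 ≡ 3 (mod 5).
    Then x = 1 + 7·3 = 22, valid modulo lcm(7, 5) = 35: x ≡ 22 (mod 35).
  Combine with x ≡ 7 (mod 9): since gcd(35, 9) = 1, we get a unique residue mod 315.
    Write x = 22 + 35·t and substitute into x ≡ 7 (mod 9): 35·t ≡ 7 − 22 = -15 (mod 9).
    Reduce coefficients mod 9: 8·t ≡ 3 (mod 9).
    The inverse of 8 mod 9 is 8 (since 8·8 = 64 = 7·9 + 1), so t ≡ 8·3 = 24 ≡ 6 (mod 9).
    Then x = 22 + 35·6 = 232, valid modulo lcm(35, 9) = 315: x ≡ 232 (mod 315).
Verify: 232 mod 7 = 1 ✓, 232 mod 5 = 2 ✓, 232 mod 9 = 7 ✓.

x ≡ 232 (mod 315).


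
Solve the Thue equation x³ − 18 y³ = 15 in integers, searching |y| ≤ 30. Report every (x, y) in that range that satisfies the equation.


The equation is x³ - 18y³ = 15. For fixed y, x³ = 18·y³ + 15, so a solution requires the RHS to be a perfect cube.
Strategy: iterate y from -30 to 30, compute RHS = 18·y³ + 15, and check whether it is a (positive or negative) perfect cube.
Check small values of y:
  y = 0: RHS = 15 is not a perfect cube.
  y = 1: RHS = 33 is not a perfect cube.
  y = -1: RHS = -3 is not a perfect cube.
  y = 2: RHS = 159 is not a perfect cube.
  y = -2: RHS = -129 is not a perfect cube.
  y = 3: RHS = 501 is not a perfect cube.
  y = -3: RHS = -471 is not a perfect cube.
Continuing the search up to |y| = 30 finds no solutions either.
No (x, y) in the scanned range satisfies the equation.

No integer solutions with |y| ≤ 30.


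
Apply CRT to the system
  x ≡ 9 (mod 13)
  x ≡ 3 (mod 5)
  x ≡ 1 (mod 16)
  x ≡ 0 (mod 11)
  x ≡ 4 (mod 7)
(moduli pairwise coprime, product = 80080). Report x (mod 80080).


Product of moduli M = 13 · 5 · 16 · 11 · 7 = 80080.
Merge one congruence at a time:
  Start: x ≡ 9 (mod 13).
  Combine with x ≡ 3 (mod 5); new modulus lcm = 65.
    Write x = 9 + 13·t and substitute into x ≡ 3 (mod 5): 13·t ≡ 3 − 9 = -6 (mod 5).
    Reduce coefficients mod 5: 3·t ≡ 4 (mod 5).
    The inverse of 3 mod 5 is 2 (since 3·2 = 6 = 1·5 + 1), so t ≡ 2·4 = 8 ≡ 3 (mod 5).
    Then x = 9 + 13·3 = 48, valid modulo lcm(13, 5) = 65: x ≡ 48 (mod 65).
  Combine with x ≡ 1 (mod 16); new modulus lcm = 1040.
    Write x = 48 + 65·t and substitute into x ≡ 1 (mod 16): 65·t ≡ 1 − 48 = -47 (mod 16).
    Reduce coefficients mod 16: 1·t ≡ 1 (mod 16).
    So t ≡ 1 (mod 16).
    Then x = 48 + 65·1 = 113, valid modulo lcm(65, 16) = 1040: x ≡ 113 (mod 1040).
  Combine with x ≡ 0 (mod 11); new modulus lcm = 11440.
    Write x = 113 + 1040·t and substitute into x ≡ 0 (mod 11): 1040·t ≡ 0 − 113 = -113 (mod 11).
    Reduce coefficients mod 11: 6·t ≡ 8 (mod 11).
    The inverse of 6 mod 11 is 2 (since 6·2 = 12 = 1·11 + 1), so t ≡ 2·8 = 16 ≡ 5 (mod 11).
    Then x = 113 + 1040·5 = 5313, valid modulo lcm(1040, 11) = 11440: x ≡ 5313 (mod 11440).
  Combine with x ≡ 4 (mod 7); new modulus lcm = 80080.
    Write x = 5313 + 11440·t and substitute into x ≡ 4 (mod 7): 11440·t ≡ 4 − 5313 = -5309 (mod 7).
    Reduce coefficients mod 7: 2·t ≡ 4 (mod 7).
    The inverse of 2 mod 7 is 4 (since 2·4 = 8 = 1·7 + 1), so t ≡ 4·4 = 16 ≡ 2 (mod 7).
    Then x = 5313 + 11440·2 = 28193, valid modulo lcm(11440, 7) = 80080: x ≡ 28193 (mod 80080).
Verify against each original: 28193 mod 13 = 9, 28193 mod 5 = 3, 28193 mod 16 = 1, 28193 mod 11 = 0, 28193 mod 7 = 4.

x ≡ 28193 (mod 80080).


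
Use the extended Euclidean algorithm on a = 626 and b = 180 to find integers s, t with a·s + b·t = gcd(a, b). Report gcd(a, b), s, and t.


Euclidean algorithm on (626, 180) — divide until remainder is 0:
  626 = 3 · 180 + 86
  180 = 2 · 86 + 8
  86 = 10 · 8 + 6
  8 = 1 · 6 + 2
  6 = 3 · 2 + 0
gcd(626, 180) = 2.
Track Bezout coefficients alongside the remainders: start with r₀ = 626 = a·1 + b·0 (s = 1, t = 0) and r₁ = 180 = a·0 + b·1 (s = 0, t = 1); each new remainder r_{k+1} = r_{k-1} − q_k·r_k inherits s_{k+1} = s_{k-1} − q_k·s_k, t_{k+1} = t_{k-1} − q_k·t_k, so r_k = a·s_k + b·t_k at every step:
  q = 3: r = 86, s = 1 − 3·0 = 1, t = 0 − 3·1 = -3  (check: 626·1 + 180·(-3) = 86)
  q = 2: r = 8, s = 0 − 2·1 = -2, t = 1 − 2·(-3) = 7  (check: 626·(-2) + 180·7 = 8)
  q = 10: r = 6, s = 1 − 10·(-2) = 21, t = -3 − 10·7 = -73  (check: 626·21 + 180·(-73) = 6)
  q = 1: r = 2, s = -2 − 1·21 = -23, t = 7 − 1·(-73) = 80  (check: 626·(-23) + 180·80 = 2)
The row with r = 2 (the gcd) gives the Bezout coefficients s = -23, t = 80.
Result: 626 · (-23) + 180 · (80) = 2.

gcd(626, 180) = 2; s = -23, t = 80 (check: 626·(-23) + 180·80 = 2).


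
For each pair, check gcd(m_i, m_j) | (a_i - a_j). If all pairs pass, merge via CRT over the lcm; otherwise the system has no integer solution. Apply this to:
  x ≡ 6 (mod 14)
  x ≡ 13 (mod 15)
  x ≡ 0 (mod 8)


Moduli 14, 15, 8 are not pairwise coprime, so CRT works modulo lcm(m_i) when all pairwise compatibility conditions hold.
Pairwise compatibility: gcd(m_i, m_j) must divide a_i - a_j for every pair.
Merge one congruence at a time:
  Start: x ≡ 6 (mod 14).
  Combine with x ≡ 13 (mod 15): gcd(14, 15) = 1; 13 - 6 = 7, which IS divisible by 1, so compatible.
    Write x = 6 + 14·t and substitute into x ≡ 13 (mod 15): 14·t ≡ 13 − 6 = 7 (mod 15).
    The inverse of 14 mod 15 is 14 (since 14·14 = 196 = 13·15 + 1), so t ≡ 14·7 = 98 ≡ 8 (mod 15).
    Then x = 6 + 14·8 = 118, valid modulo lcm(14, 15) = 210: x ≡ 118 (mod 210).
  Combine with x ≡ 0 (mod 8): gcd(210, 8) = 2; 0 - 118 = -118, which IS divisible by 2, so compatible.
    Write x = 118 + 210·t and substitute into x ≡ 0 (mod 8): 210·t ≡ 0 − 118 = -118 (mod 8).
    Divide the congruence (and modulus) by g = 2: 105·t ≡ -59 (mod 4).
    Reduce coefficients mod 4: 1·t ≡ 1 (mod 4).
    So t ≡ 1 (mod 4).
    Then x = 118 + 210·1 = 328, valid modulo lcm(210, 8) = 840: x ≡ 328 (mod 840).
Verify: 328 mod 14 = 6, 328 mod 15 = 13, 328 mod 8 = 0.

x ≡ 328 (mod 840).


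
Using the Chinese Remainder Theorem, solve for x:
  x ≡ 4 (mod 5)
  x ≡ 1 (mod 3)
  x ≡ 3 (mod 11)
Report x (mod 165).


Moduli 5, 3, 11 are pairwise coprime; by CRT there is a unique solution modulo M = 5 · 3 · 11 = 165.
Solve pairwise, accumulating the modulus:
  Start with x ≡ 4 (mod 5).
  Combine with x ≡ 1 (mod 3): since gcd(5, 3) = 1, we get a unique residue mod 15.
    Write x = 4 + 5·t and substitute into x ≡ 1 (mod 3): 5·t ≡ 1 − 4 = -3 (mod 3).
    Reduce coefficients mod 3: 2·t ≡ 0 (mod 3).
    The inverse of 2 mod 3 is 2 (since 2·2 = 4 = 1·3 + 1), so t ≡ 2·0 = 0 ≡ 0 (mod 3).
    Then x = 4 + 5·0 = 4, valid modulo lcm(5, 3) = 15: x ≡ 4 (mod 15).
  Combine with x ≡ 3 (mod 11): since gcd(15, 11) = 1, we get a unique residue mod 165.
    Write x = 4 + 15·t and substitute into x ≡ 3 (mod 11): 15·t ≡ 3 − 4 = -1 (mod 11).
    Reduce coefficients mod 11: 4·t ≡ 10 (mod 11).
    The inverse of 4 mod 11 is 3 (since 4·3 = 12 = 1·11 + 1), so t ≡ 3·10 = 30 ≡ 8 (mod 11).
    Then x = 4 + 15·8 = 124, valid modulo lcm(15, 11) = 165: x ≡ 124 (mod 165).
Verify: 124 mod 5 = 4 ✓, 124 mod 3 = 1 ✓, 124 mod 11 = 3 ✓.

x ≡ 124 (mod 165).


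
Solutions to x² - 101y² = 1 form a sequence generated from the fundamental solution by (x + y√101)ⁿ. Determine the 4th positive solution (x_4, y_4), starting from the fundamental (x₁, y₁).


Step 1: Find the fundamental solution (x₁, y₁) of x² - 101y² = 1.
  Expand √101 as a continued fraction. a₀ = ⌊√101⌋ = 10; iterate m_{k+1} = d_k·a_k − m_k, d_{k+1} = (101 − m_{k+1}²)/d_k, a_{k+1} = ⌊(a₀ + m_{k+1})/d_{k+1}⌋ (starting m₀ = 0, d₀ = 1), with convergents p_k = a_k·p_{k-1} + p_{k-2}, q_k = a_k·q_{k-1} + q_{k-2} (p₋₁ = 1, q₋₁ = 0):
  k = 0: a₀ = 10; p₀/q₀ = 10/1; p₀² − 101·q₀² = 100 − 101 = -1.
  k = 1: m = 10, d = 1, a = ⌊(10 + 10)/1⌋ = 20; p/q = (20·10 + 1)/(20·1 + 0) = 201/20; p² − 101·q² = 40401 − 40400 = 1.
  The first convergent with p² − 101·q² = 1 gives the fundamental solution (x₁, y₁) = (201, 20).
Step 2: Apply the recurrence (x_{n+1}, y_{n+1}) = (x₁x_n + 101y₁y_n, x₁y_n + y₁x_n) repeatedly.
  From (x_1, y_1) = (201, 20): x_2 = 201·201 + 101·20·20 = 80801; y_2 = 201·20 + 20·201 = 8040.
  From (x_2, y_2) = (80801, 8040): x_3 = 201·80801 + 101·20·8040 = 32481801; y_3 = 201·8040 + 20·80801 = 3232060.
  From (x_3, y_3) = (32481801, 3232060): x_4 = 201·32481801 + 101·20·3232060 = 13057603201; y_4 = 201·3232060 + 20·32481801 = 1299280080.
Step 3: Verify x_4² - 101·y_4² = 170501001354765446401 - 170501001354765446400 = 1 (should be 1). ✓

(x_1, y_1) = (201, 20); (x_4, y_4) = (13057603201, 1299280080).


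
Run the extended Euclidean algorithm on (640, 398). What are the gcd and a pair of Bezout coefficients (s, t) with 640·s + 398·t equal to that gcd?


Euclidean algorithm on (640, 398) — divide until remainder is 0:
  640 = 1 · 398 + 242
  398 = 1 · 242 + 156
  242 = 1 · 156 + 86
  156 = 1 · 86 + 70
  86 = 1 · 70 + 16
  70 = 4 · 16 + 6
  16 = 2 · 6 + 4
  6 = 1 · 4 + 2
  4 = 2 · 2 + 0
gcd(640, 398) = 2.
Track Bezout coefficients alongside the remainders: start with r₀ = 640 = a·1 + b·0 (s = 1, t = 0) and r₁ = 398 = a·0 + b·1 (s = 0, t = 1); each new remainder r_{k+1} = r_{k-1} − q_k·r_k inherits s_{k+1} = s_{k-1} − q_k·s_k, t_{k+1} = t_{k-1} − q_k·t_k, so r_k = a·s_k + b·t_k at every step:
  q = 1: r = 242, s = 1 − 1·0 = 1, t = 0 − 1·1 = -1  (check: 640·1 + 398·(-1) = 242)
  q = 1: r = 156, s = 0 − 1·1 = -1, t = 1 − 1·(-1) = 2  (check: 640·(-1) + 398·2 = 156)
  q = 1: r = 86, s = 1 − 1·(-1) = 2, t = -1 − 1·2 = -3  (check: 640·2 + 398·(-3) = 86)
  q = 1: r = 70, s = -1 − 1·2 = -3, t = 2 − 1·(-3) = 5  (check: 640·(-3) + 398·5 = 70)
  q = 1: r = 16, s = 2 − 1·(-3) = 5, t = -3 − 1·5 = -8  (check: 640·5 + 398·(-8) = 16)
  q = 4: r = 6, s = -3 − 4·5 = -23, t = 5 − 4·(-8) = 37  (check: 640·(-23) + 398·37 = 6)
  q = 2: r = 4, s = 5 − 2·(-23) = 51, t = -8 − 2·37 = -82  (check: 640·51 + 398·(-82) = 4)
  q = 1: r = 2, s = -23 − 1·51 = -74, t = 37 − 1·(-82) = 119  (check: 640·(-74) + 398·119 = 2)
The row with r = 2 (the gcd) gives the Bezout coefficients s = -74, t = 119.
Result: 640 · (-74) + 398 · (119) = 2.

gcd(640, 398) = 2; s = -74, t = 119 (check: 640·(-74) + 398·119 = 2).


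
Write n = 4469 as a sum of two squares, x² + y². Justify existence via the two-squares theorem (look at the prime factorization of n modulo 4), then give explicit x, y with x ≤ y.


Step 1: Factor n = 4469 = 41 · 109.
Step 2: Check the mod-4 condition on each prime factor: 41 ≡ 1 (mod 4), exponent 1; 109 ≡ 1 (mod 4), exponent 1.
All primes ≡ 3 (mod 4) appear to even exponent (or don't appear), so by the two-squares theorem n IS expressible as a sum of two squares.
Step 3: Build a representation. Here n = 41 · 109 is a product of primes ≡ 1 (mod 4). Each prime p ≡ 1 (mod 4) is itself a sum of two squares; find a² by testing p − a² for a perfect square:
  41: 41 − 1² = 40, 41 − 2² = 37, 41 − 3² = 32, 41 − 4² = 25 = 5² ⇒ 41 = 4² + 5².
  109: 109 − 1² = 108, 109 − 2² = 105, 109 − 3² = 100 = 10² ⇒ 109 = 3² + 10².
  Combine using the Brahmagupta–Fibonacci identity (a² + b²)(c² + d²) = (ac − bd)² + (ad + bc)² = (ac + bd)² + (ad − bc)²:
  41 · 109 = 4469: from (4² + 5²)(3² + 10²), take (4·3 − 5·10, 4·10 + 5·3) = (12 − 50, 40 + 15) = (-38, 55); dropping signs (only squares matter) gives (38, 55); check 38² + 55² = 1444 + 3025 = 4469 ✓.
Step 4: Order so x ≤ y and verify: 38² + 55² = 1444 + 3025 = 4469 = n. ✓

n = 4469 = 38² + 55² (one valid representation with x ≤ y).


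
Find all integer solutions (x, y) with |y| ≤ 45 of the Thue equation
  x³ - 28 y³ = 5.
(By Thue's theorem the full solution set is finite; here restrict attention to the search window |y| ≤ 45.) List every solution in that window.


The equation is x³ - 28y³ = 5. For fixed y, x³ = 28·y³ + 5, so a solution requires the RHS to be a perfect cube.
Strategy: iterate y from -45 to 45, compute RHS = 28·y³ + 5, and check whether it is a (positive or negative) perfect cube.
Check small values of y:
  y = 0: RHS = 5 is not a perfect cube.
  y = 1: RHS = 33 is not a perfect cube.
  y = -1: RHS = -23 is not a perfect cube.
  y = 2: RHS = 229 is not a perfect cube.
  y = -2: RHS = -219 is not a perfect cube.
  y = 3: RHS = 761 is not a perfect cube.
  y = -3: RHS = -751 is not a perfect cube.
Continuing the search up to |y| = 45 finds no solutions either.
No (x, y) in the scanned range satisfies the equation.

No integer solutions with |y| ≤ 45.


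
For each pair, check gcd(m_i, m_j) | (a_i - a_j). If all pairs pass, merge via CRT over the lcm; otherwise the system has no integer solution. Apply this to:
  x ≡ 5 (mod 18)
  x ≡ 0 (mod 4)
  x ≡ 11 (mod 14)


Moduli 18, 4, 14 are not pairwise coprime, so CRT works modulo lcm(m_i) when all pairwise compatibility conditions hold.
Pairwise compatibility: gcd(m_i, m_j) must divide a_i - a_j for every pair.
Merge one congruence at a time:
  Start: x ≡ 5 (mod 18).
  Combine with x ≡ 0 (mod 4): gcd(18, 4) = 2, and 0 - 5 = -5 is NOT divisible by 2.
    ⇒ system is inconsistent (no integer solution).

No solution (the system is inconsistent).


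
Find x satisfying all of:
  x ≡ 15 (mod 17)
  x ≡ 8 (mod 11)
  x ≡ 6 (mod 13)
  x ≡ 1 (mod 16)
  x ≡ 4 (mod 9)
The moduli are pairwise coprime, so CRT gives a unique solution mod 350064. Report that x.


Product of moduli M = 17 · 11 · 13 · 16 · 9 = 350064.
Merge one congruence at a time:
  Start: x ≡ 15 (mod 17).
  Combine with x ≡ 8 (mod 11); new modulus lcm = 187.
    Write x = 15 + 17·t and substitute into x ≡ 8 (mod 11): 17·t ≡ 8 − 15 = -7 (mod 11).
    Reduce coefficients mod 11: 6·t ≡ 4 (mod 11).
    The inverse of 6 mod 11 is 2 (since 6·2 = 12 = 1·11 + 1), so t ≡ 2·4 = 8 ≡ 8 (mod 11).
    Then x = 15 + 17·8 = 151, valid modulo lcm(17, 11) = 187: x ≡ 151 (mod 187).
  Combine with x ≡ 6 (mod 13); new modulus lcm = 2431.
    Write x = 151 + 187·t and substitute into x ≡ 6 (mod 13): 187·t ≡ 6 − 151 = -145 (mod 13).
    Reduce coefficients mod 13: 5·t ≡ 11 (mod 13).
    The inverse of 5 mod 13 is 8 (since 5·8 = 40 = 3·13 + 1), so t ≡ 8·11 = 88 ≡ 10 (mod 13).
    Then x = 151 + 187·10 = 2021, valid modulo lcm(187, 13) = 2431: x ≡ 2021 (mod 2431).
  Combine with x ≡ 1 (mod 16); new modulus lcm = 38896.
    Write x = 2021 + 2431·t and substitute into x ≡ 1 (mod 16): 2431·t ≡ 1 − 2021 = -2020 (mod 16).
    Reduce coefficients mod 16: 15·t ≡ 12 (mod 16).
    The inverse of 15 mod 16 is 15 (since 15·15 = 225 = 14·16 + 1), so t ≡ 15·12 = 180 ≡ 4 (mod 16).
    Then x = 2021 + 2431·4 = 11745, valid modulo lcm(2431, 16) = 38896: x ≡ 11745 (mod 38896).
  Combine with x ≡ 4 (mod 9); new modulus lcm = 350064.
    Write x = 11745 + 38896·t and substitute into x ≡ 4 (mod 9): 38896·t ≡ 4 − 11745 = -11741 (mod 9).
    Reduce coefficients mod 9: 7·t ≡ 4 (mod 9).
    The inverse of 7 mod 9 is 4 (since 7·4 = 28 = 3·9 + 1), so t ≡ 4·4 = 16 ≡ 7 (mod 9).
    Then x = 11745 + 38896·7 = 284017, valid modulo lcm(38896, 9) = 350064: x ≡ 284017 (mod 350064).
Verify against each original: 284017 mod 17 = 15, 284017 mod 11 = 8, 284017 mod 13 = 6, 284017 mod 16 = 1, 284017 mod 9 = 4.

x ≡ 284017 (mod 350064).


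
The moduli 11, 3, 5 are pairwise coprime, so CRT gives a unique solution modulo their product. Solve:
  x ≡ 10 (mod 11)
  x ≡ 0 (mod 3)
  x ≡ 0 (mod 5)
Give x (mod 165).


Moduli 11, 3, 5 are pairwise coprime; by CRT there is a unique solution modulo M = 11 · 3 · 5 = 165.
Solve pairwise, accumulating the modulus:
  Start with x ≡ 10 (mod 11).
  Combine with x ≡ 0 (mod 3): since gcd(11, 3) = 1, we get a unique residue mod 33.
    Write x = 10 + 11·t and substitute into x ≡ 0 (mod 3): 11·t ≡ 0 − 10 = -10 (mod 3).
    Reduce coefficients mod 3: 2·t ≡ 2 (mod 3).
    The inverse of 2 mod 3 is 2 (since 2·2 = 4 = 1·3 + 1), so t ≡ 2·2 = 4 ≡ 1 (mod 3).
    Then x = 10 + 11·1 = 21, valid modulo lcm(11, 3) = 33: x ≡ 21 (mod 33).
  Combine with x ≡ 0 (mod 5): since gcd(33, 5) = 1, we get a unique residue mod 165.
    Write x = 21 + 33·t and substitute into x ≡ 0 (mod 5): 33·t ≡ 0 − 21 = -21 (mod 5).
    Reduce coefficients mod 5: 3·t ≡ 4 (mod 5).
    The inverse of 3 mod 5 is 2 (since 3·2 = 6 = 1·5 + 1), so t ≡ 2·4 = 8 ≡ 3 (mod 5).
    Then x = 21 + 33·3 = 120, valid modulo lcm(33, 5) = 165: x ≡ 120 (mod 165).
Verify: 120 mod 11 = 10 ✓, 120 mod 3 = 0 ✓, 120 mod 5 = 0 ✓.

x ≡ 120 (mod 165).


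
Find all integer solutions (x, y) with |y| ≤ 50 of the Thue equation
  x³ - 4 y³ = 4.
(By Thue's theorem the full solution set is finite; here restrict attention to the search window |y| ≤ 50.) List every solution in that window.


The equation is x³ - 4y³ = 4. For fixed y, x³ = 4·y³ + 4, so a solution requires the RHS to be a perfect cube.
Strategy: iterate y from -50 to 50, compute RHS = 4·y³ + 4, and check whether it is a (positive or negative) perfect cube.
Check small values of y:
  y = 0: RHS = 4 is not a perfect cube.
  y = 1: RHS = 8 = (2)³ ⇒ x = 2 works.
  y = -1: RHS = 0 = (0)³ ⇒ x = 0 works.
  y = 2: RHS = 36 is not a perfect cube.
  y = -2: RHS = -28 is not a perfect cube.
  y = 3: RHS = 112 is not a perfect cube.
  y = -3: RHS = -104 is not a perfect cube.
Continuing the search up to |y| = 50 finds no further solutions beyond those listed.
Collected solutions: (0, -1), (2, 1).

Solutions (with |y| ≤ 50): (0, -1), (2, 1).


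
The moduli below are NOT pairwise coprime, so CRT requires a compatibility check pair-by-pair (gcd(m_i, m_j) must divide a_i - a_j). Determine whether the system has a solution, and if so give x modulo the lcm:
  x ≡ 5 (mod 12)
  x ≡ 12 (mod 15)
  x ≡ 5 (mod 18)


Moduli 12, 15, 18 are not pairwise coprime, so CRT works modulo lcm(m_i) when all pairwise compatibility conditions hold.
Pairwise compatibility: gcd(m_i, m_j) must divide a_i - a_j for every pair.
Merge one congruence at a time:
  Start: x ≡ 5 (mod 12).
  Combine with x ≡ 12 (mod 15): gcd(12, 15) = 3, and 12 - 5 = 7 is NOT divisible by 3.
    ⇒ system is inconsistent (no integer solution).

No solution (the system is inconsistent).


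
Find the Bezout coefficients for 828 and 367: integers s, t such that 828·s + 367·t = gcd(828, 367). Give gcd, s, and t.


Euclidean algorithm on (828, 367) — divide until remainder is 0:
  828 = 2 · 367 + 94
  367 = 3 · 94 + 85
  94 = 1 · 85 + 9
  85 = 9 · 9 + 4
  9 = 2 · 4 + 1
  4 = 4 · 1 + 0
gcd(828, 367) = 1.
Track Bezout coefficients alongside the remainders: start with r₀ = 828 = a·1 + b·0 (s = 1, t = 0) and r₁ = 367 = a·0 + b·1 (s = 0, t = 1); each new remainder r_{k+1} = r_{k-1} − q_k·r_k inherits s_{k+1} = s_{k-1} − q_k·s_k, t_{k+1} = t_{k-1} − q_k·t_k, so r_k = a·s_k + b·t_k at every step:
  q = 2: r = 94, s = 1 − 2·0 = 1, t = 0 − 2·1 = -2  (check: 828·1 + 367·(-2) = 94)
  q = 3: r = 85, s = 0 − 3·1 = -3, t = 1 − 3·(-2) = 7  (check: 828·(-3) + 367·7 = 85)
  q = 1: r = 9, s = 1 − 1·(-3) = 4, t = -2 − 1·7 = -9  (check: 828·4 + 367·(-9) = 9)
  q = 9: r = 4, s = -3 − 9·4 = -39, t = 7 − 9·(-9) = 88  (check: 828·(-39) + 367·88 = 4)
  q = 2: r = 1, s = 4 − 2·(-39) = 82, t = -9 − 2·88 = -185  (check: 828·82 + 367·(-185) = 1)
The row with r = 1 (the gcd) gives the Bezout coefficients s = 82, t = -185.
Result: 828 · (82) + 367 · (-185) = 1.

gcd(828, 367) = 1; s = 82, t = -185 (check: 828·82 + 367·(-185) = 1).


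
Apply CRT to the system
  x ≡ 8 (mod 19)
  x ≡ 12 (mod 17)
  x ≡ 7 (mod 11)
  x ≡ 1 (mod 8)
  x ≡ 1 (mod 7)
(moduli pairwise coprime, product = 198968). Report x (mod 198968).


Product of moduli M = 19 · 17 · 11 · 8 · 7 = 198968.
Merge one congruence at a time:
  Start: x ≡ 8 (mod 19).
  Combine with x ≡ 12 (mod 17); new modulus lcm = 323.
    Write x = 8 + 19·t and substitute into x ≡ 12 (mod 17): 19·t ≡ 12 − 8 = 4 (mod 17).
    Reduce coefficients mod 17: 2·t ≡ 4 (mod 17).
    The inverse of 2 mod 17 is 9 (since 2·9 = 18 = 1·17 + 1), so t ≡ 9·4 = 36 ≡ 2 (mod 17).
    Then x = 8 + 19·2 = 46, valid modulo lcm(19, 17) = 323: x ≡ 46 (mod 323).
  Combine with x ≡ 7 (mod 11); new modulus lcm = 3553.
    Write x = 46 + 323·t and substitute into x ≡ 7 (mod 11): 323·t ≡ 7 − 46 = -39 (mod 11).
    Reduce coefficients mod 11: 4·t ≡ 5 (mod 11).
    The inverse of 4 mod 11 is 3 (since 4·3 = 12 = 1·11 + 1), so t ≡ 3·5 = 15 ≡ 4 (mod 11).
    Then x = 46 + 323·4 = 1338, valid modulo lcm(323, 11) = 3553: x ≡ 1338 (mod 3553).
  Combine with x ≡ 1 (mod 8); new modulus lcm = 28424.
    Write x = 1338 + 3553·t and substitute into x ≡ 1 (mod 8): 3553·t ≡ 1 − 1338 = -1337 (mod 8).
    Reduce coefficients mod 8: 1·t ≡ 7 (mod 8).
    So t ≡ 7 (mod 8).
    Then x = 1338 + 3553·7 = 26209, valid modulo lcm(3553, 8) = 28424: x ≡ 26209 (mod 28424).
  Combine with x ≡ 1 (mod 7); new modulus lcm = 198968.
    Write x = 26209 + 28424·t and substitute into x ≡ 1 (mod 7): 28424·t ≡ 1 − 26209 = -26208 (mod 7).
    Reduce coefficients mod 7: 4·t ≡ 0 (mod 7).
    The inverse of 4 mod 7 is 2 (since 4·2 = 8 = 1·7 + 1), so t ≡ 2·0 = 0 ≡ 0 (mod 7).
    Then x = 26209 + 28424·0 = 26209, valid modulo lcm(28424, 7) = 198968: x ≡ 26209 (mod 198968).
Verify against each original: 26209 mod 19 = 8, 26209 mod 17 = 12, 26209 mod 11 = 7, 26209 mod 8 = 1, 26209 mod 7 = 1.

x ≡ 26209 (mod 198968).


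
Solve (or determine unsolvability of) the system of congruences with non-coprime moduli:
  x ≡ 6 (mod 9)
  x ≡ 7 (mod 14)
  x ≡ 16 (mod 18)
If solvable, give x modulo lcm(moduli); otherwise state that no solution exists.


Moduli 9, 14, 18 are not pairwise coprime, so CRT works modulo lcm(m_i) when all pairwise compatibility conditions hold.
Pairwise compatibility: gcd(m_i, m_j) must divide a_i - a_j for every pair.
Merge one congruence at a time:
  Start: x ≡ 6 (mod 9).
  Combine with x ≡ 7 (mod 14): gcd(9, 14) = 1; 7 - 6 = 1, which IS divisible by 1, so compatible.
    Write x = 6 + 9·t and substitute into x ≡ 7 (mod 14): 9·t ≡ 7 − 6 = 1 (mod 14).
    The inverse of 9 mod 14 is 11 (since 9·11 = 99 = 7·14 + 1), so t ≡ 11·1 = 11 ≡ 11 (mod 14).
    Then x = 6 + 9·11 = 105, valid modulo lcm(9, 14) = 126: x ≡ 105 (mod 126).
  Combine with x ≡ 16 (mod 18): gcd(126, 18) = 18, and 16 - 105 = -89 is NOT divisible by 18.
    ⇒ system is inconsistent (no integer solution).

No solution (the system is inconsistent).


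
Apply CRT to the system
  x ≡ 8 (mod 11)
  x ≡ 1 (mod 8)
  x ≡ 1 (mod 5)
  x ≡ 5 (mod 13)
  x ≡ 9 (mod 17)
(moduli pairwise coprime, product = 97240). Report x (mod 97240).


Product of moduli M = 11 · 8 · 5 · 13 · 17 = 97240.
Merge one congruence at a time:
  Start: x ≡ 8 (mod 11).
  Combine with x ≡ 1 (mod 8); new modulus lcm = 88.
    Write x = 8 + 11·t and substitute into x ≡ 1 (mod 8): 11·t ≡ 1 − 8 = -7 (mod 8).
    Reduce coefficients mod 8: 3·t ≡ 1 (mod 8).
    The inverse of 3 mod 8 is 3 (since 3·3 = 9 = 1·8 + 1), so t ≡ 3·1 = 3 ≡ 3 (mod 8).
    Then x = 8 + 11·3 = 41, valid modulo lcm(11, 8) = 88: x ≡ 41 (mod 88).
  Combine with x ≡ 1 (mod 5); new modulus lcm = 440.
    Write x = 41 + 88·t and substitute into x ≡ 1 (mod 5): 88·t ≡ 1 − 41 = -40 (mod 5).
    Reduce coefficients mod 5: 3·t ≡ 0 (mod 5).
    The inverse of 3 mod 5 is 2 (since 3·2 = 6 = 1·5 + 1), so t ≡ 2·0 = 0 ≡ 0 (mod 5).
    Then x = 41 + 88·0 = 41, valid modulo lcm(88, 5) = 440: x ≡ 41 (mod 440).
  Combine with x ≡ 5 (mod 13); new modulus lcm = 5720.
    Write x = 41 + 440·t and substitute into x ≡ 5 (mod 13): 440·t ≡ 5 − 41 = -36 (mod 13).
    Reduce coefficients mod 13: 11·t ≡ 3 (mod 13).
    The inverse of 11 mod 13 is 6 (since 11·6 = 66 = 5·13 + 1), so t ≡ 6·3 = 18 ≡ 5 (mod 13).
    Then x = 41 + 440·5 = 2241, valid modulo lcm(440, 13) = 5720: x ≡ 2241 (mod 5720).
  Combine with x ≡ 9 (mod 17); new modulus lcm = 97240.
    Write x = 2241 + 5720·t and substitute into x ≡ 9 (mod 17): 5720·t ≡ 9 − 2241 = -2232 (mod 17).
    Reduce coefficients mod 17: 8·t ≡ 12 (mod 17).
    The inverse of 8 mod 17 is 15 (since 8·15 = 120 = 7·17 + 1), so t ≡ 15·12 = 180 ≡ 10 (mod 17).
    Then x = 2241 + 5720·10 = 59441, valid modulo lcm(5720, 17) = 97240: x ≡ 59441 (mod 97240).
Verify against each original: 59441 mod 11 = 8, 59441 mod 8 = 1, 59441 mod 5 = 1, 59441 mod 13 = 5, 59441 mod 17 = 9.

x ≡ 59441 (mod 97240).


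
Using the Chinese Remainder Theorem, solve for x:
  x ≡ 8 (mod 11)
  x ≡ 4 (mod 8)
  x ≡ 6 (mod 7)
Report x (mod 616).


Moduli 11, 8, 7 are pairwise coprime; by CRT there is a unique solution modulo M = 11 · 8 · 7 = 616.
Solve pairwise, accumulating the modulus:
  Start with x ≡ 8 (mod 11).
  Combine with x ≡ 4 (mod 8): since gcd(11, 8) = 1, we get a unique residue mod 88.
    Write x = 8 + 11·t and substitute into x ≡ 4 (mod 8): 11·t ≡ 4 − 8 = -4 (mod 8).
    Reduce coefficients mod 8: 3·t ≡ 4 (mod 8).
    The inverse of 3 mod 8 is 3 (since 3·3 = 9 = 1·8 + 1), so t ≡ 3·4 = 12 ≡ 4 (mod 8).
    Then x = 8 + 11·4 = 52, valid modulo lcm(11, 8) = 88: x ≡ 52 (mod 88).
  Combine with x ≡ 6 (mod 7): since gcd(88, 7) = 1, we get a unique residue mod 616.
    Write x = 52 + 88·t and substitute into x ≡ 6 (mod 7): 88·t ≡ 6 − 52 = -46 (mod 7).
    Reduce coefficients mod 7: 4·t ≡ 3 (mod 7).
    The inverse of 4 mod 7 is 2 (since 4·2 = 8 = 1·7 + 1), so t ≡ 2·3 = 6 ≡ 6 (mod 7).
    Then x = 52 + 88·6 = 580, valid modulo lcm(88, 7) = 616: x ≡ 580 (mod 616).
Verify: 580 mod 11 = 8 ✓, 580 mod 8 = 4 ✓, 580 mod 7 = 6 ✓.

x ≡ 580 (mod 616).


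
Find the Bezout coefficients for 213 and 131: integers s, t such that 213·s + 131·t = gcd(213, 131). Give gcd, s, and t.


Euclidean algorithm on (213, 131) — divide until remainder is 0:
  213 = 1 · 131 + 82
  131 = 1 · 82 + 49
  82 = 1 · 49 + 33
  49 = 1 · 33 + 16
  33 = 2 · 16 + 1
  16 = 16 · 1 + 0
gcd(213, 131) = 1.
Track Bezout coefficients alongside the remainders: start with r₀ = 213 = a·1 + b·0 (s = 1, t = 0) and r₁ = 131 = a·0 + b·1 (s = 0, t = 1); each new remainder r_{k+1} = r_{k-1} − q_k·r_k inherits s_{k+1} = s_{k-1} − q_k·s_k, t_{k+1} = t_{k-1} − q_k·t_k, so r_k = a·s_k + b·t_k at every step:
  q = 1: r = 82, s = 1 − 1·0 = 1, t = 0 − 1·1 = -1  (check: 213·1 + 131·(-1) = 82)
  q = 1: r = 49, s = 0 − 1·1 = -1, t = 1 − 1·(-1) = 2  (check: 213·(-1) + 131·2 = 49)
  q = 1: r = 33, s = 1 − 1·(-1) = 2, t = -1 − 1·2 = -3  (check: 213·2 + 131·(-3) = 33)
  q = 1: r = 16, s = -1 − 1·2 = -3, t = 2 − 1·(-3) = 5  (check: 213·(-3) + 131·5 = 16)
  q = 2: r = 1, s = 2 − 2·(-3) = 8, t = -3 − 2·5 = -13  (check: 213·8 + 131·(-13) = 1)
The row with r = 1 (the gcd) gives the Bezout coefficients s = 8, t = -13.
Result: 213 · (8) + 131 · (-13) = 1.

gcd(213, 131) = 1; s = 8, t = -13 (check: 213·8 + 131·(-13) = 1).


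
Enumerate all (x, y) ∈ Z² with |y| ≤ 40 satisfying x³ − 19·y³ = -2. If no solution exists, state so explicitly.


The equation is x³ - 19y³ = -2. For fixed y, x³ = 19·y³ − 2, so a solution requires the RHS to be a perfect cube.
Strategy: iterate y from -40 to 40, compute RHS = 19·y³ − 2, and check whether it is a (positive or negative) perfect cube.
Check small values of y:
  y = 0: RHS = -2 is not a perfect cube.
  y = 1: RHS = 17 is not a perfect cube.
  y = -1: RHS = -21 is not a perfect cube.
  y = 2: RHS = 150 is not a perfect cube.
  y = -2: RHS = -154 is not a perfect cube.
  y = 3: RHS = 511 is not a perfect cube.
  y = -3: RHS = -515 is not a perfect cube.
Continuing the search up to |y| = 40 finds no solutions either.
No (x, y) in the scanned range satisfies the equation.

No integer solutions with |y| ≤ 40.


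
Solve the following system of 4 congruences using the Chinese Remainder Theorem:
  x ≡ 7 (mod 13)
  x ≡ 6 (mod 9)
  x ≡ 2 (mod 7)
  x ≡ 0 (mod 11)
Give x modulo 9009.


Product of moduli M = 13 · 9 · 7 · 11 = 9009.
Merge one congruence at a time:
  Start: x ≡ 7 (mod 13).
  Combine with x ≡ 6 (mod 9); new modulus lcm = 117.
    Write x = 7 + 13·t and substitute into x ≡ 6 (mod 9): 13·t ≡ 6 − 7 = -1 (mod 9).
    Reduce coefficients mod 9: 4·t ≡ 8 (mod 9).
    The inverse of 4 mod 9 is 7 (since 4·7 = 28 = 3·9 + 1), so t ≡ 7·8 = 56 ≡ 2 (mod 9).
    Then x = 7 + 13·2 = 33, valid modulo lcm(13, 9) = 117: x ≡ 33 (mod 117).
  Combine with x ≡ 2 (mod 7); new modulus lcm = 819.
    Write x = 33 + 117·t and substitute into x ≡ 2 (mod 7): 117·t ≡ 2 − 33 = -31 (mod 7).
    Reduce coefficients mod 7: 5·t ≡ 4 (mod 7).
    The inverse of 5 mod 7 is 3 (since 5·3 = 15 = 2·7 + 1), so t ≡ 3·4 = 12 ≡ 5 (mod 7).
    Then x = 33 + 117·5 = 618, valid modulo lcm(117, 7) = 819: x ≡ 618 (mod 819).
  Combine with x ≡ 0 (mod 11); new modulus lcm = 9009.
    Write x = 618 + 819·t and substitute into x ≡ 0 (mod 11): 819·t ≡ 0 − 618 = -618 (mod 11).
    Reduce coefficients mod 11: 5·t ≡ 9 (mod 11).
    The inverse of 5 mod 11 is 9 (since 5·9 = 45 = 4·11 + 1), so t ≡ 9·9 = 81 ≡ 4 (mod 11).
    Then x = 618 + 819·4 = 3894, valid modulo lcm(819, 11) = 9009: x ≡ 3894 (mod 9009).
Verify against each original: 3894 mod 13 = 7, 3894 mod 9 = 6, 3894 mod 7 = 2, 3894 mod 11 = 0.

x ≡ 3894 (mod 9009).


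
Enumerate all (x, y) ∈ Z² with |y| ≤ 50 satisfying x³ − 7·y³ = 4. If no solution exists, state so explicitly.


The equation is x³ - 7y³ = 4. For fixed y, x³ = 7·y³ + 4, so a solution requires the RHS to be a perfect cube.
Strategy: iterate y from -50 to 50, compute RHS = 7·y³ + 4, and check whether it is a (positive or negative) perfect cube.
Check small values of y:
  y = 0: RHS = 4 is not a perfect cube.
  y = 1: RHS = 11 is not a perfect cube.
  y = -1: RHS = -3 is not a perfect cube.
  y = 2: RHS = 60 is not a perfect cube.
  y = -2: RHS = -52 is not a perfect cube.
  y = 3: RHS = 193 is not a perfect cube.
  y = -3: RHS = -185 is not a perfect cube.
Continuing the search up to |y| = 50 finds no solutions either.
No (x, y) in the scanned range satisfies the equation.

No integer solutions with |y| ≤ 50.


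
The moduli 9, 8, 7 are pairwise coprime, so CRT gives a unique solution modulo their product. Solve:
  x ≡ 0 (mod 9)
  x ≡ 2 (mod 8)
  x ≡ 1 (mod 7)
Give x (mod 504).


Moduli 9, 8, 7 are pairwise coprime; by CRT there is a unique solution modulo M = 9 · 8 · 7 = 504.
Solve pairwise, accumulating the modulus:
  Start with x ≡ 0 (mod 9).
  Combine with x ≡ 2 (mod 8): since gcd(9, 8) = 1, we get a unique residue mod 72.
    Write x = 0 + 9·t and substitute into x ≡ 2 (mod 8): 9·t ≡ 2 − 0 = 2 (mod 8).
    Reduce coefficients mod 8: 1·t ≡ 2 (mod 8).
    So t ≡ 2 (mod 8).
    Then x = 0 + 9·2 = 18, valid modulo lcm(9, 8) = 72: x ≡ 18 (mod 72).
  Combine with x ≡ 1 (mod 7): since gcd(72, 7) = 1, we get a unique residue mod 504.
    Write x = 18 + 72·t and substitute into x ≡ 1 (mod 7): 72·t ≡ 1 − 18 = -17 (mod 7).
    Reduce coefficients mod 7: 2·t ≡ 4 (mod 7).
    The inverse of 2 mod 7 is 4 (since 2·4 = 8 = 1·7 + 1), so t ≡ 4·4 = 16 ≡ 2 (mod 7).
    Then x = 18 + 72·2 = 162, valid modulo lcm(72, 7) = 504: x ≡ 162 (mod 504).
Verify: 162 mod 9 = 0 ✓, 162 mod 8 = 2 ✓, 162 mod 7 = 1 ✓.

x ≡ 162 (mod 504).


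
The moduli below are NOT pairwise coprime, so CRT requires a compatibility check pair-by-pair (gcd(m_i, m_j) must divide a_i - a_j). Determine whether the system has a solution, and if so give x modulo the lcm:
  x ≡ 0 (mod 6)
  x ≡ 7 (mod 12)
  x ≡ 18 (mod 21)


Moduli 6, 12, 21 are not pairwise coprime, so CRT works modulo lcm(m_i) when all pairwise compatibility conditions hold.
Pairwise compatibility: gcd(m_i, m_j) must divide a_i - a_j for every pair.
Merge one congruence at a time:
  Start: x ≡ 0 (mod 6).
  Combine with x ≡ 7 (mod 12): gcd(6, 12) = 6, and 7 - 0 = 7 is NOT divisible by 6.
    ⇒ system is inconsistent (no integer solution).

No solution (the system is inconsistent).


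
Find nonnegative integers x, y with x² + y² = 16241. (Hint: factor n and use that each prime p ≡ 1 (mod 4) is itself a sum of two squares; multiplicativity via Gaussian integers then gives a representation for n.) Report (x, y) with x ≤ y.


Step 1: Factor n = 16241 = 109 · 149.
Step 2: Check the mod-4 condition on each prime factor: 109 ≡ 1 (mod 4), exponent 1; 149 ≡ 1 (mod 4), exponent 1.
All primes ≡ 3 (mod 4) appear to even exponent (or don't appear), so by the two-squares theorem n IS expressible as a sum of two squares.
Step 3: Build a representation. Here n = 109 · 149 is a product of primes ≡ 1 (mod 4). Each prime p ≡ 1 (mod 4) is itself a sum of two squares; find a² by testing p − a² for a perfect square:
  109: 109 − 1² = 108, 109 − 2² = 105, 109 − 3² = 100 = 10² ⇒ 109 = 3² + 10².
  149: 149 − 1² = 148, 149 − 2² = 145, 149 − 3² = 140, 149 − 4² = 133, 149 − 5² = 124, 149 − 6² = 113, 149 − 7² = 100 = 10² ⇒ 149 = 7² + 10².
  Combine using the Brahmagupta–Fibonacci identity (a² + b²)(c² + d²) = (ac − bd)² + (ad + bc)² = (ac + bd)² + (ad − bc)²:
  109 · 149 = 16241: from (3² + 10²)(7² + 10²), take (3·7 − 10·10, 3·10 + 10·7) = (21 − 100, 30 + 70) = (-79, 100); dropping signs (only squares matter) gives (79, 100); check 79² + 100² = 6241 + 10000 = 16241 ✓.
Step 4: Order so x ≤ y and verify: 79² + 100² = 6241 + 10000 = 16241 = n. ✓

n = 16241 = 79² + 100² (one valid representation with x ≤ y).


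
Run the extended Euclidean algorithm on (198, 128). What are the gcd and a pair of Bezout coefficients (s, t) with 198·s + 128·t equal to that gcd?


Euclidean algorithm on (198, 128) — divide until remainder is 0:
  198 = 1 · 128 + 70
  128 = 1 · 70 + 58
  70 = 1 · 58 + 12
  58 = 4 · 12 + 10
  12 = 1 · 10 + 2
  10 = 5 · 2 + 0
gcd(198, 128) = 2.
Track Bezout coefficients alongside the remainders: start with r₀ = 198 = a·1 + b·0 (s = 1, t = 0) and r₁ = 128 = a·0 + b·1 (s = 0, t = 1); each new remainder r_{k+1} = r_{k-1} − q_k·r_k inherits s_{k+1} = s_{k-1} − q_k·s_k, t_{k+1} = t_{k-1} − q_k·t_k, so r_k = a·s_k + b·t_k at every step:
  q = 1: r = 70, s = 1 − 1·0 = 1, t = 0 − 1·1 = -1  (check: 198·1 + 128·(-1) = 70)
  q = 1: r = 58, s = 0 − 1·1 = -1, t = 1 − 1·(-1) = 2  (check: 198·(-1) + 128·2 = 58)
  q = 1: r = 12, s = 1 − 1·(-1) = 2, t = -1 − 1·2 = -3  (check: 198·2 + 128·(-3) = 12)
  q = 4: r = 10, s = -1 − 4·2 = -9, t = 2 − 4·(-3) = 14  (check: 198·(-9) + 128·14 = 10)
  q = 1: r = 2, s = 2 − 1·(-9) = 11, t = -3 − 1·14 = -17  (check: 198·11 + 128·(-17) = 2)
The row with r = 2 (the gcd) gives the Bezout coefficients s = 11, t = -17.
Result: 198 · (11) + 128 · (-17) = 2.

gcd(198, 128) = 2; s = 11, t = -17 (check: 198·11 + 128·(-17) = 2).
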